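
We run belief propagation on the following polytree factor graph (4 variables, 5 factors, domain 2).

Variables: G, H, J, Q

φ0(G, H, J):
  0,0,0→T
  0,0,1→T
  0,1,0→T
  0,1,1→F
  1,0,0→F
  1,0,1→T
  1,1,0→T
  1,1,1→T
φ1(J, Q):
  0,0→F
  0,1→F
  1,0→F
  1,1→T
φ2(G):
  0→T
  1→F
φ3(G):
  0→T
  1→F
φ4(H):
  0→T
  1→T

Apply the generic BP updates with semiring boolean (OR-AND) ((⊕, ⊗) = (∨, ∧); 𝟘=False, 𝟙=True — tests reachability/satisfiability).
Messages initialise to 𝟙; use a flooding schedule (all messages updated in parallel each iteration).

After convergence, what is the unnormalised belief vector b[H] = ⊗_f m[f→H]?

b[H] = [T, F]

init: all messages = 𝟙 over 2 values
r1 m[φ0→G] = [T, T]
r1 m[φ0→H] = [T, T]
r1 m[φ0→J] = [T, T]
r1 m[φ1→J] = [F, T]
r1 m[φ1→Q] = [F, T]
r1 m[φ2→G] = [T, F]
r1 m[φ3→G] = [T, F]
r1 m[φ4→H] = [T, T]
r1 m[G→φ0] = [T, T]
r1 m[G→φ2] = [T, T]
r1 m[G→φ3] = [T, T]
r1 m[H→φ0] = [T, T]
r1 m[H→φ4] = [T, T]
r1 m[J→φ0] = [T, T]
r1 m[J→φ1] = [T, T]
r1 m[Q→φ1] = [T, T]
r2 m[φ0→G] = [T, T]
r2 m[φ0→H] = [T, T]
r2 m[φ0→J] = [T, T]
r2 m[φ1→J] = [F, T]
r2 m[φ1→Q] = [F, T]
r2 m[φ2→G] = [T, F]
r2 m[φ3→G] = [T, F]
r2 m[φ4→H] = [T, T]
r2 m[G→φ0] = [T, F]
r2 m[G→φ2] = [T, F]
r2 m[G→φ3] = [T, F]
r2 m[H→φ0] = [T, T]
r2 m[H→φ4] = [T, T]
r2 m[J→φ0] = [F, T]
r2 m[J→φ1] = [T, T]
r2 m[Q→φ1] = [T, T]
r3 m[φ0→G] = [T, T]
r3 m[φ0→H] = [T, F]
r3 m[φ0→J] = [T, T]
r3 m[φ1→J] = [F, T]
r3 m[φ1→Q] = [F, T]
r3 m[φ2→G] = [T, F]
r3 m[φ3→G] = [T, F]
r3 m[φ4→H] = [T, T]
r3 m[G→φ0] = [T, F]
r3 m[G→φ2] = [T, F]
r3 m[G→φ3] = [T, F]
r3 m[H→φ0] = [T, T]
r3 m[H→φ4] = [T, T]
r3 m[J→φ0] = [F, T]
r3 m[J→φ1] = [T, T]
r3 m[Q→φ1] = [T, T]
r4 m[φ0→G] = [T, T]
r4 m[φ0→H] = [T, F]
r4 m[φ0→J] = [T, T]
r4 m[φ1→J] = [F, T]
r4 m[φ1→Q] = [F, T]
r4 m[φ2→G] = [T, F]
r4 m[φ3→G] = [T, F]
r4 m[φ4→H] = [T, T]
r4 m[G→φ0] = [T, F]
r4 m[G→φ2] = [T, F]
r4 m[G→φ3] = [T, F]
r4 m[H→φ0] = [T, T]
r4 m[H→φ4] = [T, F]
r4 m[J→φ0] = [F, T]
r4 m[J→φ1] = [T, T]
r4 m[Q→φ1] = [T, T]
r5 m[φ0→G] = [T, T]
r5 m[φ0→H] = [T, F]
r5 m[φ0→J] = [T, T]
r5 m[φ1→J] = [F, T]
r5 m[φ1→Q] = [F, T]
r5 m[φ2→G] = [T, F]
r5 m[φ3→G] = [T, F]
r5 m[φ4→H] = [T, T]
r5 m[G→φ0] = [T, F]
r5 m[G→φ2] = [T, F]
r5 m[G→φ3] = [T, F]
r5 m[H→φ0] = [T, T]
r5 m[H→φ4] = [T, F]
r5 m[J→φ0] = [F, T]
r5 m[J→φ1] = [T, T]
r5 m[Q→φ1] = [T, T]
fixed point reached at round 5
b[H] = ⊗ incoming = [T, F]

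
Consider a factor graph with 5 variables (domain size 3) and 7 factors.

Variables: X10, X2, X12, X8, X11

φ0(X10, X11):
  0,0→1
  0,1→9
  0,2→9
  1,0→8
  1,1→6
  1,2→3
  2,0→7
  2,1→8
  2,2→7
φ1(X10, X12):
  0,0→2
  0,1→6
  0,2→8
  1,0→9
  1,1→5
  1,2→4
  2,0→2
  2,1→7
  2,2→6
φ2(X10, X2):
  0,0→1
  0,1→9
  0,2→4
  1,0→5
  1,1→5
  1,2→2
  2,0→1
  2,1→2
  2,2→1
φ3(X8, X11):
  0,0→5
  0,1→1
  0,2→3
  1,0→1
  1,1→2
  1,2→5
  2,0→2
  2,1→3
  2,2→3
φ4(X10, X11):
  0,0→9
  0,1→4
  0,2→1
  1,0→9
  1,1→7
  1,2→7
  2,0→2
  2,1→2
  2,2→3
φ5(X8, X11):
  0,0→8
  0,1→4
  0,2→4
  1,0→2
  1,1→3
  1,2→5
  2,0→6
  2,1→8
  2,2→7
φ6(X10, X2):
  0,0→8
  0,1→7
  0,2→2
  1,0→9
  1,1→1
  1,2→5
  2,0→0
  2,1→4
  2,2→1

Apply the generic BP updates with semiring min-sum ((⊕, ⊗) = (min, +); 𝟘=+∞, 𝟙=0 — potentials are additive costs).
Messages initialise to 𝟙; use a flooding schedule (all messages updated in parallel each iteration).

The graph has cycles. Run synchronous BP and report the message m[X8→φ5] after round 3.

message @ round 3 = [1, 1, 2]

init: all messages = 𝟙 over 3 values
r1 m[φ0→X10] = [1, 3, 7]
r1 m[φ0→X11] = [1, 6, 3]
r1 m[φ1→X10] = [2, 4, 2]
r1 m[φ1→X12] = [2, 5, 4]
r1 m[φ2→X10] = [1, 2, 1]
r1 m[φ2→X2] = [1, 2, 1]
r1 m[φ3→X8] = [1, 1, 2]
r1 m[φ3→X11] = [1, 1, 3]
r1 m[φ4→X10] = [1, 7, 2]
r1 m[φ4→X11] = [2, 2, 1]
r1 m[φ5→X8] = [4, 2, 6]
r1 m[φ5→X11] = [2, 3, 4]
r1 m[φ6→X10] = [2, 1, 0]
r1 m[φ6→X2] = [0, 1, 1]
r1 m[X10→φ0] = [0, 0, 0]
r1 m[X10→φ1] = [0, 0, 0]
r1 m[X10→φ2] = [0, 0, 0]
r1 m[X10→φ4] = [0, 0, 0]
r1 m[X10→φ6] = [0, 0, 0]
r1 m[X2→φ2] = [0, 0, 0]
r1 m[X2→φ6] = [0, 0, 0]
r1 m[X12→φ1] = [0, 0, 0]
r1 m[X8→φ3] = [0, 0, 0]
r1 m[X8→φ5] = [0, 0, 0]
r1 m[X11→φ0] = [0, 0, 0]
r1 m[X11→φ3] = [0, 0, 0]
r1 m[X11→φ4] = [0, 0, 0]
r1 m[X11→φ5] = [0, 0, 0]
r2 m[φ0→X10] = [1, 3, 7]
r2 m[φ0→X11] = [1, 6, 3]
r2 m[φ1→X10] = [2, 4, 2]
r2 m[φ1→X12] = [2, 5, 4]
r2 m[φ2→X10] = [1, 2, 1]
r2 m[φ2→X2] = [1, 2, 1]
r2 m[φ3→X8] = [1, 1, 2]
r2 m[φ3→X11] = [1, 1, 3]
r2 m[φ4→X10] = [1, 7, 2]
r2 m[φ4→X11] = [2, 2, 1]
r2 m[φ5→X8] = [4, 2, 6]
r2 m[φ5→X11] = [2, 3, 4]
r2 m[φ6→X10] = [2, 1, 0]
r2 m[φ6→X2] = [0, 1, 1]
r2 m[X10→φ0] = [6, 14, 5]
r2 m[X10→φ1] = [5, 13, 10]
r2 m[X10→φ2] = [6, 15, 11]
r2 m[X10→φ4] = [6, 10, 10]
r2 m[X10→φ6] = [5, 16, 12]
r2 m[X2→φ2] = [0, 1, 1]
r2 m[X2→φ6] = [1, 2, 1]
r2 m[X12→φ1] = [0, 0, 0]
r2 m[X8→φ3] = [4, 2, 6]
r2 m[X8→φ5] = [1, 1, 2]
r2 m[X11→φ0] = [5, 6, 8]
r2 m[X11→φ3] = [5, 11, 8]
r2 m[X11→φ4] = [4, 10, 10]
r2 m[X11→φ5] = [4, 9, 7]
r3 m[φ0→X10] = [6, 11, 12]
r3 m[φ0→X11] = [7, 13, 12]
r3 m[φ1→X10] = [2, 4, 2]
r3 m[φ1→X12] = [7, 11, 13]
r3 m[φ2→X10] = [1, 3, 1]
r3 m[φ2→X2] = [7, 13, 10]
r3 m[φ3→X8] = [10, 6, 7]
r3 m[φ3→X11] = [3, 4, 7]
r3 m[φ4→X10] = [11, 13, 6]
r3 m[φ4→X11] = [12, 10, 7]
r3 m[φ5→X8] = [11, 6, 10]
r3 m[φ5→X11] = [3, 4, 5]
r3 m[φ6→X10] = [3, 3, 1]
r3 m[φ6→X2] = [12, 12, 7]
r3 m[X10→φ0] = [6, 14, 5]
r3 m[X10→φ1] = [5, 13, 10]
r3 m[X10→φ2] = [6, 15, 11]
r3 m[X10→φ4] = [6, 10, 10]
r3 m[X10→φ6] = [5, 16, 12]
r3 m[X2→φ2] = [0, 1, 1]
r3 m[X2→φ6] = [1, 2, 1]
r3 m[X12→φ1] = [0, 0, 0]
r3 m[X8→φ3] = [4, 2, 6]
r3 m[X8→φ5] = [1, 1, 2]
r3 m[X11→φ0] = [5, 6, 8]
r3 m[X11→φ3] = [5, 11, 8]
r3 m[X11→φ4] = [4, 10, 10]
r3 m[X11→φ5] = [4, 9, 7]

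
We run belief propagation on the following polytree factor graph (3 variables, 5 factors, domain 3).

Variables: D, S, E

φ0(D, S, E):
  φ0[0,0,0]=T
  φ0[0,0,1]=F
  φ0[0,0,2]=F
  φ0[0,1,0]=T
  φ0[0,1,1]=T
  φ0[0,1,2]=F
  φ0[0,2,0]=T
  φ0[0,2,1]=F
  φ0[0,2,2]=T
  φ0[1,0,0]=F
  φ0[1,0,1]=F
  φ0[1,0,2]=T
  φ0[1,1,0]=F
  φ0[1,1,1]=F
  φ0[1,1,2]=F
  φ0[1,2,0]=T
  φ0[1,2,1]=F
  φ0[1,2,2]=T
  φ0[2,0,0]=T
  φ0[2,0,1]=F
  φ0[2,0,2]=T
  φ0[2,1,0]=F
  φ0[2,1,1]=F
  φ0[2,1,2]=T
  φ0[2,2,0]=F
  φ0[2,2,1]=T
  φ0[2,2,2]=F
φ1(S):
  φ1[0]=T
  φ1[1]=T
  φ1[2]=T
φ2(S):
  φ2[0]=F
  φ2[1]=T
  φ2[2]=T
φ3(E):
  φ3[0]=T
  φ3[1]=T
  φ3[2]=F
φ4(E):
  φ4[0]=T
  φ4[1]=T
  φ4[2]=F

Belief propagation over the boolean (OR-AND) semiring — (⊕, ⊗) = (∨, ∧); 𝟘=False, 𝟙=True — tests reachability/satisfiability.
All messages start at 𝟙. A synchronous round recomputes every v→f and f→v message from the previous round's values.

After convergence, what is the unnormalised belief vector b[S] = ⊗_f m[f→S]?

b[S] = [F, T, T]

init: all messages = 𝟙 over 3 values
r1 m[φ0→D] = [T, T, T]
r1 m[φ0→S] = [T, T, T]
r1 m[φ0→E] = [T, T, T]
r1 m[φ1→S] = [T, T, T]
r1 m[φ2→S] = [F, T, T]
r1 m[φ3→E] = [T, T, F]
r1 m[φ4→E] = [T, T, F]
r1 m[D→φ0] = [T, T, T]
r1 m[S→φ0] = [T, T, T]
r1 m[S→φ1] = [T, T, T]
r1 m[S→φ2] = [T, T, T]
r1 m[E→φ0] = [T, T, T]
r1 m[E→φ3] = [T, T, T]
r1 m[E→φ4] = [T, T, T]
r2 m[φ0→D] = [T, T, T]
r2 m[φ0→S] = [T, T, T]
r2 m[φ0→E] = [T, T, T]
r2 m[φ1→S] = [T, T, T]
r2 m[φ2→S] = [F, T, T]
r2 m[φ3→E] = [T, T, F]
r2 m[φ4→E] = [T, T, F]
r2 m[D→φ0] = [T, T, T]
r2 m[S→φ0] = [F, T, T]
r2 m[S→φ1] = [F, T, T]
r2 m[S→φ2] = [T, T, T]
r2 m[E→φ0] = [T, T, F]
r2 m[E→φ3] = [T, T, F]
r2 m[E→φ4] = [T, T, F]
r3 m[φ0→D] = [T, T, T]
r3 m[φ0→S] = [T, T, T]
r3 m[φ0→E] = [T, T, T]
r3 m[φ1→S] = [T, T, T]
r3 m[φ2→S] = [F, T, T]
r3 m[φ3→E] = [T, T, F]
r3 m[φ4→E] = [T, T, F]
r3 m[D→φ0] = [T, T, T]
r3 m[S→φ0] = [F, T, T]
r3 m[S→φ1] = [F, T, T]
r3 m[S→φ2] = [T, T, T]
r3 m[E→φ0] = [T, T, F]
r3 m[E→φ3] = [T, T, F]
r3 m[E→φ4] = [T, T, F]
fixed point reached at round 3
b[S] = ⊗ incoming = [F, T, T]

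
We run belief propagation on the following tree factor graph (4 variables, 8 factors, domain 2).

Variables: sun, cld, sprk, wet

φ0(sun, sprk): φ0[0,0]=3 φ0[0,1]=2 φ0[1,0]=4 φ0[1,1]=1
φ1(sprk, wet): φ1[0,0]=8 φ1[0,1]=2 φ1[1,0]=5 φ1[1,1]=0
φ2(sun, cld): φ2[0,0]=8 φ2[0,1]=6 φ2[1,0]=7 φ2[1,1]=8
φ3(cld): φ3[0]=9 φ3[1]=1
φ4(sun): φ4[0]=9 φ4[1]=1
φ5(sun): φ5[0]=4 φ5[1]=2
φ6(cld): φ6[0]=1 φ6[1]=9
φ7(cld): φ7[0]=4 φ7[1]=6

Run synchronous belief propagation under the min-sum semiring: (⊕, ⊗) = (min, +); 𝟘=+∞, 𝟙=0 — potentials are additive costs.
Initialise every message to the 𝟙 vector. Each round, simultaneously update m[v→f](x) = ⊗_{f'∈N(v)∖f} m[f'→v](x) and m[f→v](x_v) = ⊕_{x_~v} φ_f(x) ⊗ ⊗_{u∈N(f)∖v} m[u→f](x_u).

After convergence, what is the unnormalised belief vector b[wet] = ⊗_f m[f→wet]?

init: all messages = 𝟙 over 2 values
r1 m[φ0→sun] = [2, 1]
r1 m[φ0→sprk] = [3, 1]
r1 m[φ1→sprk] = [2, 0]
r1 m[φ1→wet] = [5, 0]
r1 m[φ2→sun] = [6, 7]
r1 m[φ2→cld] = [7, 6]
r1 m[φ3→cld] = [9, 1]
r1 m[φ4→sun] = [9, 1]
r1 m[φ5→sun] = [4, 2]
r1 m[φ6→cld] = [1, 9]
r1 m[φ7→cld] = [4, 6]
r1 m[sun→φ0] = [0, 0]
r1 m[sun→φ2] = [0, 0]
r1 m[sun→φ4] = [0, 0]
r1 m[sun→φ5] = [0, 0]
r1 m[cld→φ2] = [0, 0]
r1 m[cld→φ3] = [0, 0]
r1 m[cld→φ6] = [0, 0]
r1 m[cld→φ7] = [0, 0]
r1 m[sprk→φ0] = [0, 0]
r1 m[sprk→φ1] = [0, 0]
r1 m[wet→φ1] = [0, 0]
r2 m[φ0→sun] = [2, 1]
r2 m[φ0→sprk] = [3, 1]
r2 m[φ1→sprk] = [2, 0]
r2 m[φ1→wet] = [5, 0]
r2 m[φ2→sun] = [6, 7]
r2 m[φ2→cld] = [7, 6]
r2 m[φ3→cld] = [9, 1]
r2 m[φ4→sun] = [9, 1]
r2 m[φ5→sun] = [4, 2]
r2 m[φ6→cld] = [1, 9]
r2 m[φ7→cld] = [4, 6]
r2 m[sun→φ0] = [19, 10]
r2 m[sun→φ2] = [15, 4]
r2 m[sun→φ4] = [12, 10]
r2 m[sun→φ5] = [17, 9]
r2 m[cld→φ2] = [14, 16]
r2 m[cld→φ3] = [12, 21]
r2 m[cld→φ6] = [20, 13]
r2 m[cld→φ7] = [17, 16]
r2 m[sprk→φ0] = [2, 0]
r2 m[sprk→φ1] = [3, 1]
r2 m[wet→φ1] = [0, 0]
r3 m[φ0→sun] = [2, 1]
r3 m[φ0→sprk] = [14, 11]
r3 m[φ1→sprk] = [2, 0]
r3 m[φ1→wet] = [6, 1]
r3 m[φ2→sun] = [22, 21]
r3 m[φ2→cld] = [11, 12]
r3 m[φ3→cld] = [9, 1]
r3 m[φ4→sun] = [9, 1]
r3 m[φ5→sun] = [4, 2]
r3 m[φ6→cld] = [1, 9]
r3 m[φ7→cld] = [4, 6]
r3 m[sun→φ0] = [19, 10]
r3 m[sun→φ2] = [15, 4]
r3 m[sun→φ4] = [12, 10]
r3 m[sun→φ5] = [17, 9]
r3 m[cld→φ2] = [14, 16]
r3 m[cld→φ3] = [12, 21]
r3 m[cld→φ6] = [20, 13]
r3 m[cld→φ7] = [17, 16]
r3 m[sprk→φ0] = [2, 0]
r3 m[sprk→φ1] = [3, 1]
r3 m[wet→φ1] = [0, 0]
r4 m[φ0→sun] = [2, 1]
r4 m[φ0→sprk] = [14, 11]
r4 m[φ1→sprk] = [2, 0]
r4 m[φ1→wet] = [6, 1]
r4 m[φ2→sun] = [22, 21]
r4 m[φ2→cld] = [11, 12]
r4 m[φ3→cld] = [9, 1]
r4 m[φ4→sun] = [9, 1]
r4 m[φ5→sun] = [4, 2]
r4 m[φ6→cld] = [1, 9]
r4 m[φ7→cld] = [4, 6]
r4 m[sun→φ0] = [35, 24]
r4 m[sun→φ2] = [15, 4]
r4 m[sun→φ4] = [28, 24]
r4 m[sun→φ5] = [33, 23]
r4 m[cld→φ2] = [14, 16]
r4 m[cld→φ3] = [16, 27]
r4 m[cld→φ6] = [24, 19]
r4 m[cld→φ7] = [21, 22]
r4 m[sprk→φ0] = [2, 0]
r4 m[sprk→φ1] = [14, 11]
r4 m[wet→φ1] = [0, 0]
r5 m[φ0→sun] = [2, 1]
r5 m[φ0→sprk] = [28, 25]
r5 m[φ1→sprk] = [2, 0]
r5 m[φ1→wet] = [16, 11]
r5 m[φ2→sun] = [22, 21]
r5 m[φ2→cld] = [11, 12]
r5 m[φ3→cld] = [9, 1]
r5 m[φ4→sun] = [9, 1]
r5 m[φ5→sun] = [4, 2]
r5 m[φ6→cld] = [1, 9]
r5 m[φ7→cld] = [4, 6]
r5 m[sun→φ0] = [35, 24]
r5 m[sun→φ2] = [15, 4]
r5 m[sun→φ4] = [28, 24]
r5 m[sun→φ5] = [33, 23]
r5 m[cld→φ2] = [14, 16]
r5 m[cld→φ3] = [16, 27]
r5 m[cld→φ6] = [24, 19]
r5 m[cld→φ7] = [21, 22]
r5 m[sprk→φ0] = [2, 0]
r5 m[sprk→φ1] = [14, 11]
r5 m[wet→φ1] = [0, 0]
r6 m[φ0→sun] = [2, 1]
r6 m[φ0→sprk] = [28, 25]
r6 m[φ1→sprk] = [2, 0]
r6 m[φ1→wet] = [16, 11]
r6 m[φ2→sun] = [22, 21]
r6 m[φ2→cld] = [11, 12]
r6 m[φ3→cld] = [9, 1]
r6 m[φ4→sun] = [9, 1]
r6 m[φ5→sun] = [4, 2]
r6 m[φ6→cld] = [1, 9]
r6 m[φ7→cld] = [4, 6]
r6 m[sun→φ0] = [35, 24]
r6 m[sun→φ2] = [15, 4]
r6 m[sun→φ4] = [28, 24]
r6 m[sun→φ5] = [33, 23]
r6 m[cld→φ2] = [14, 16]
r6 m[cld→φ3] = [16, 27]
r6 m[cld→φ6] = [24, 19]
r6 m[cld→φ7] = [21, 22]
r6 m[sprk→φ0] = [2, 0]
r6 m[sprk→φ1] = [28, 25]
r6 m[wet→φ1] = [0, 0]
r7 m[φ0→sun] = [2, 1]
r7 m[φ0→sprk] = [28, 25]
r7 m[φ1→sprk] = [2, 0]
r7 m[φ1→wet] = [30, 25]
r7 m[φ2→sun] = [22, 21]
r7 m[φ2→cld] = [11, 12]
r7 m[φ3→cld] = [9, 1]
r7 m[φ4→sun] = [9, 1]
r7 m[φ5→sun] = [4, 2]
r7 m[φ6→cld] = [1, 9]
r7 m[φ7→cld] = [4, 6]
r7 m[sun→φ0] = [35, 24]
r7 m[sun→φ2] = [15, 4]
r7 m[sun→φ4] = [28, 24]
r7 m[sun→φ5] = [33, 23]
r7 m[cld→φ2] = [14, 16]
r7 m[cld→φ3] = [16, 27]
r7 m[cld→φ6] = [24, 19]
r7 m[cld→φ7] = [21, 22]
r7 m[sprk→φ0] = [2, 0]
r7 m[sprk→φ1] = [28, 25]
r7 m[wet→φ1] = [0, 0]
r8 m[φ0→sun] = [2, 1]
r8 m[φ0→sprk] = [28, 25]
r8 m[φ1→sprk] = [2, 0]
r8 m[φ1→wet] = [30, 25]
r8 m[φ2→sun] = [22, 21]
r8 m[φ2→cld] = [11, 12]
r8 m[φ3→cld] = [9, 1]
r8 m[φ4→sun] = [9, 1]
r8 m[φ5→sun] = [4, 2]
r8 m[φ6→cld] = [1, 9]
r8 m[φ7→cld] = [4, 6]
r8 m[sun→φ0] = [35, 24]
r8 m[sun→φ2] = [15, 4]
r8 m[sun→φ4] = [28, 24]
r8 m[sun→φ5] = [33, 23]
r8 m[cld→φ2] = [14, 16]
r8 m[cld→φ3] = [16, 27]
r8 m[cld→φ6] = [24, 19]
r8 m[cld→φ7] = [21, 22]
r8 m[sprk→φ0] = [2, 0]
r8 m[sprk→φ1] = [28, 25]
r8 m[wet→φ1] = [0, 0]
fixed point reached at round 8
b[wet] = ⊗ incoming = [30, 25]

b[wet] = [30, 25]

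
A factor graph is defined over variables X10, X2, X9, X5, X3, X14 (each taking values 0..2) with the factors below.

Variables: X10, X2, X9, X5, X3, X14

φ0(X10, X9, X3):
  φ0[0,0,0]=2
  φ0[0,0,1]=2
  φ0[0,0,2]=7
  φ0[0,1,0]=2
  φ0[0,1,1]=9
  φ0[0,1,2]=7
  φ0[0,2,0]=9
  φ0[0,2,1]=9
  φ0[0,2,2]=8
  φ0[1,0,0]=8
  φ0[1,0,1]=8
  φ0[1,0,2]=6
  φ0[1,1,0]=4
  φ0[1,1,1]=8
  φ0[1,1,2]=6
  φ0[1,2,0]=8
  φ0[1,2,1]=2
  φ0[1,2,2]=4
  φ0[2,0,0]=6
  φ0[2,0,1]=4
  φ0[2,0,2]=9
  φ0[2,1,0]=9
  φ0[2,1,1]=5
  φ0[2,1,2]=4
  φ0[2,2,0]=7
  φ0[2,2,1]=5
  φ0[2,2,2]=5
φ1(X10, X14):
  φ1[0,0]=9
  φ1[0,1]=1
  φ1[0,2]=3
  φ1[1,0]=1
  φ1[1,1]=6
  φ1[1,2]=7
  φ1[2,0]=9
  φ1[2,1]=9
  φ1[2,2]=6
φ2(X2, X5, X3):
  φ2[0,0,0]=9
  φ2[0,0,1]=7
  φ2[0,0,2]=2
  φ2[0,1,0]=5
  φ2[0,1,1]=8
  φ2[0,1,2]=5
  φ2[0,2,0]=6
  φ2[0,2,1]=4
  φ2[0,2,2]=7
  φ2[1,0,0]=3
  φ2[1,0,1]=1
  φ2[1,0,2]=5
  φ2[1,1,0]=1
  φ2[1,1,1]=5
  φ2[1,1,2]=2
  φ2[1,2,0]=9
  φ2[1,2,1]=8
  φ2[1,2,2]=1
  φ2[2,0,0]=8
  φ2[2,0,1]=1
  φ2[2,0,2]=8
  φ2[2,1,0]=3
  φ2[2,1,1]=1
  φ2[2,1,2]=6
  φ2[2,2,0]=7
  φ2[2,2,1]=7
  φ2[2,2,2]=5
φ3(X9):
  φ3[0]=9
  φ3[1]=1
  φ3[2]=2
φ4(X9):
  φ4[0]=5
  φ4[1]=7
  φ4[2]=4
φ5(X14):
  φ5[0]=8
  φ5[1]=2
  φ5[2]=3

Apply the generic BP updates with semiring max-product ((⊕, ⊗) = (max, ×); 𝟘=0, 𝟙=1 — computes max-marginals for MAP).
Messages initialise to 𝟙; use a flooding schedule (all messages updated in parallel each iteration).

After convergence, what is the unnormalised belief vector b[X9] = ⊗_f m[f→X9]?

init: all messages = 𝟙 over 3 values
r1 m[φ0→X10] = [9, 8, 9]
r1 m[φ0→X9] = [9, 9, 9]
r1 m[φ0→X3] = [9, 9, 9]
r1 m[φ1→X10] = [9, 7, 9]
r1 m[φ1→X14] = [9, 9, 7]
r1 m[φ2→X2] = [9, 9, 8]
r1 m[φ2→X5] = [9, 8, 9]
r1 m[φ2→X3] = [9, 8, 8]
r1 m[φ3→X9] = [9, 1, 2]
r1 m[φ4→X9] = [5, 7, 4]
r1 m[φ5→X14] = [8, 2, 3]
r1 m[X10→φ0] = [1, 1, 1]
r1 m[X10→φ1] = [1, 1, 1]
r1 m[X2→φ2] = [1, 1, 1]
r1 m[X9→φ0] = [1, 1, 1]
r1 m[X9→φ3] = [1, 1, 1]
r1 m[X9→φ4] = [1, 1, 1]
r1 m[X5→φ2] = [1, 1, 1]
r1 m[X3→φ0] = [1, 1, 1]
r1 m[X3→φ2] = [1, 1, 1]
r1 m[X14→φ1] = [1, 1, 1]
r1 m[X14→φ5] = [1, 1, 1]
r2 m[φ0→X10] = [9, 8, 9]
r2 m[φ0→X9] = [9, 9, 9]
r2 m[φ0→X3] = [9, 9, 9]
r2 m[φ1→X10] = [9, 7, 9]
r2 m[φ1→X14] = [9, 9, 7]
r2 m[φ2→X2] = [9, 9, 8]
r2 m[φ2→X5] = [9, 8, 9]
r2 m[φ2→X3] = [9, 8, 8]
r2 m[φ3→X9] = [9, 1, 2]
r2 m[φ4→X9] = [5, 7, 4]
r2 m[φ5→X14] = [8, 2, 3]
r2 m[X10→φ0] = [9, 7, 9]
r2 m[X10→φ1] = [9, 8, 9]
r2 m[X2→φ2] = [1, 1, 1]
r2 m[X9→φ0] = [45, 7, 8]
r2 m[X9→φ3] = [45, 63, 36]
r2 m[X9→φ4] = [81, 9, 18]
r2 m[X5→φ2] = [1, 1, 1]
r2 m[X3→φ0] = [9, 8, 8]
r2 m[X3→φ2] = [9, 9, 9]
r2 m[X14→φ1] = [8, 2, 3]
r2 m[X14→φ5] = [9, 9, 7]
r3 m[φ0→X10] = [2520, 3240, 3240]
r3 m[φ0→X9] = [648, 729, 729]
r3 m[φ0→X3] = [2520, 2520, 3645]
r3 m[φ1→X10] = [72, 21, 72]
r3 m[φ1→X14] = [81, 81, 56]
r3 m[φ2→X2] = [81, 81, 72]
r3 m[φ2→X5] = [81, 72, 81]
r3 m[φ2→X3] = [9, 8, 8]
r3 m[φ3→X9] = [9, 1, 2]
r3 m[φ4→X9] = [5, 7, 4]
r3 m[φ5→X14] = [8, 2, 3]
r3 m[X10→φ0] = [9, 7, 9]
r3 m[X10→φ1] = [9, 8, 9]
r3 m[X2→φ2] = [1, 1, 1]
r3 m[X9→φ0] = [45, 7, 8]
r3 m[X9→φ3] = [45, 63, 36]
r3 m[X9→φ4] = [81, 9, 18]
r3 m[X5→φ2] = [1, 1, 1]
r3 m[X3→φ0] = [9, 8, 8]
r3 m[X3→φ2] = [9, 9, 9]
r3 m[X14→φ1] = [8, 2, 3]
r3 m[X14→φ5] = [9, 9, 7]
r4 m[φ0→X10] = [2520, 3240, 3240]
r4 m[φ0→X9] = [648, 729, 729]
r4 m[φ0→X3] = [2520, 2520, 3645]
r4 m[φ1→X10] = [72, 21, 72]
r4 m[φ1→X14] = [81, 81, 56]
r4 m[φ2→X2] = [81, 81, 72]
r4 m[φ2→X5] = [81, 72, 81]
r4 m[φ2→X3] = [9, 8, 8]
r4 m[φ3→X9] = [9, 1, 2]
r4 m[φ4→X9] = [5, 7, 4]
r4 m[φ5→X14] = [8, 2, 3]
r4 m[X10→φ0] = [72, 21, 72]
r4 m[X10→φ1] = [2520, 3240, 3240]
r4 m[X2→φ2] = [1, 1, 1]
r4 m[X9→φ0] = [45, 7, 8]
r4 m[X9→φ3] = [3240, 5103, 2916]
r4 m[X9→φ4] = [5832, 729, 1458]
r4 m[X5→φ2] = [1, 1, 1]
r4 m[X3→φ0] = [9, 8, 8]
r4 m[X3→φ2] = [2520, 2520, 3645]
r4 m[X14→φ1] = [8, 2, 3]
r4 m[X14→φ5] = [81, 81, 56]
r5 m[φ0→X10] = [2520, 3240, 3240]
r5 m[φ0→X9] = [5184, 5832, 5832]
r5 m[φ0→X3] = [19440, 12960, 29160]
r5 m[φ1→X10] = [72, 21, 72]
r5 m[φ1→X14] = [29160, 29160, 22680]
r5 m[φ2→X2] = [25515, 22680, 29160]
r5 m[φ2→X5] = [29160, 21870, 25515]
r5 m[φ2→X3] = [9, 8, 8]
r5 m[φ3→X9] = [9, 1, 2]
r5 m[φ4→X9] = [5, 7, 4]
r5 m[φ5→X14] = [8, 2, 3]
r5 m[X10→φ0] = [72, 21, 72]
r5 m[X10→φ1] = [2520, 3240, 3240]
r5 m[X2→φ2] = [1, 1, 1]
r5 m[X9→φ0] = [45, 7, 8]
r5 m[X9→φ3] = [3240, 5103, 2916]
r5 m[X9→φ4] = [5832, 729, 1458]
r5 m[X5→φ2] = [1, 1, 1]
r5 m[X3→φ0] = [9, 8, 8]
r5 m[X3→φ2] = [2520, 2520, 3645]
r5 m[X14→φ1] = [8, 2, 3]
r5 m[X14→φ5] = [81, 81, 56]
r6 m[φ0→X10] = [2520, 3240, 3240]
r6 m[φ0→X9] = [5184, 5832, 5832]
r6 m[φ0→X3] = [19440, 12960, 29160]
r6 m[φ1→X10] = [72, 21, 72]
r6 m[φ1→X14] = [29160, 29160, 22680]
r6 m[φ2→X2] = [25515, 22680, 29160]
r6 m[φ2→X5] = [29160, 21870, 25515]
r6 m[φ2→X3] = [9, 8, 8]
r6 m[φ3→X9] = [9, 1, 2]
r6 m[φ4→X9] = [5, 7, 4]
r6 m[φ5→X14] = [8, 2, 3]
r6 m[X10→φ0] = [72, 21, 72]
r6 m[X10→φ1] = [2520, 3240, 3240]
r6 m[X2→φ2] = [1, 1, 1]
r6 m[X9→φ0] = [45, 7, 8]
r6 m[X9→φ3] = [25920, 40824, 23328]
r6 m[X9→φ4] = [46656, 5832, 11664]
r6 m[X5→φ2] = [1, 1, 1]
r6 m[X3→φ0] = [9, 8, 8]
r6 m[X3→φ2] = [19440, 12960, 29160]
r6 m[X14→φ1] = [8, 2, 3]
r6 m[X14→φ5] = [29160, 29160, 22680]
r7 m[φ0→X10] = [2520, 3240, 3240]
r7 m[φ0→X9] = [5184, 5832, 5832]
r7 m[φ0→X3] = [19440, 12960, 29160]
r7 m[φ1→X10] = [72, 21, 72]
r7 m[φ1→X14] = [29160, 29160, 22680]
r7 m[φ2→X2] = [204120, 174960, 233280]
r7 m[φ2→X5] = [233280, 174960, 204120]
r7 m[φ2→X3] = [9, 8, 8]
r7 m[φ3→X9] = [9, 1, 2]
r7 m[φ4→X9] = [5, 7, 4]
r7 m[φ5→X14] = [8, 2, 3]
r7 m[X10→φ0] = [72, 21, 72]
r7 m[X10→φ1] = [2520, 3240, 3240]
r7 m[X2→φ2] = [1, 1, 1]
r7 m[X9→φ0] = [45, 7, 8]
r7 m[X9→φ3] = [25920, 40824, 23328]
r7 m[X9→φ4] = [46656, 5832, 11664]
r7 m[X5→φ2] = [1, 1, 1]
r7 m[X3→φ0] = [9, 8, 8]
r7 m[X3→φ2] = [19440, 12960, 29160]
r7 m[X14→φ1] = [8, 2, 3]
r7 m[X14→φ5] = [29160, 29160, 22680]
r8 m[φ0→X10] = [2520, 3240, 3240]
r8 m[φ0→X9] = [5184, 5832, 5832]
r8 m[φ0→X3] = [19440, 12960, 29160]
r8 m[φ1→X10] = [72, 21, 72]
r8 m[φ1→X14] = [29160, 29160, 22680]
r8 m[φ2→X2] = [204120, 174960, 233280]
r8 m[φ2→X5] = [233280, 174960, 204120]
r8 m[φ2→X3] = [9, 8, 8]
r8 m[φ3→X9] = [9, 1, 2]
r8 m[φ4→X9] = [5, 7, 4]
r8 m[φ5→X14] = [8, 2, 3]
r8 m[X10→φ0] = [72, 21, 72]
r8 m[X10→φ1] = [2520, 3240, 3240]
r8 m[X2→φ2] = [1, 1, 1]
r8 m[X9→φ0] = [45, 7, 8]
r8 m[X9→φ3] = [25920, 40824, 23328]
r8 m[X9→φ4] = [46656, 5832, 11664]
r8 m[X5→φ2] = [1, 1, 1]
r8 m[X3→φ0] = [9, 8, 8]
r8 m[X3→φ2] = [19440, 12960, 29160]
r8 m[X14→φ1] = [8, 2, 3]
r8 m[X14→φ5] = [29160, 29160, 22680]
fixed point reached at round 8
b[X9] = ⊗ incoming = [233280, 40824, 46656]

b[X9] = [233280, 40824, 46656]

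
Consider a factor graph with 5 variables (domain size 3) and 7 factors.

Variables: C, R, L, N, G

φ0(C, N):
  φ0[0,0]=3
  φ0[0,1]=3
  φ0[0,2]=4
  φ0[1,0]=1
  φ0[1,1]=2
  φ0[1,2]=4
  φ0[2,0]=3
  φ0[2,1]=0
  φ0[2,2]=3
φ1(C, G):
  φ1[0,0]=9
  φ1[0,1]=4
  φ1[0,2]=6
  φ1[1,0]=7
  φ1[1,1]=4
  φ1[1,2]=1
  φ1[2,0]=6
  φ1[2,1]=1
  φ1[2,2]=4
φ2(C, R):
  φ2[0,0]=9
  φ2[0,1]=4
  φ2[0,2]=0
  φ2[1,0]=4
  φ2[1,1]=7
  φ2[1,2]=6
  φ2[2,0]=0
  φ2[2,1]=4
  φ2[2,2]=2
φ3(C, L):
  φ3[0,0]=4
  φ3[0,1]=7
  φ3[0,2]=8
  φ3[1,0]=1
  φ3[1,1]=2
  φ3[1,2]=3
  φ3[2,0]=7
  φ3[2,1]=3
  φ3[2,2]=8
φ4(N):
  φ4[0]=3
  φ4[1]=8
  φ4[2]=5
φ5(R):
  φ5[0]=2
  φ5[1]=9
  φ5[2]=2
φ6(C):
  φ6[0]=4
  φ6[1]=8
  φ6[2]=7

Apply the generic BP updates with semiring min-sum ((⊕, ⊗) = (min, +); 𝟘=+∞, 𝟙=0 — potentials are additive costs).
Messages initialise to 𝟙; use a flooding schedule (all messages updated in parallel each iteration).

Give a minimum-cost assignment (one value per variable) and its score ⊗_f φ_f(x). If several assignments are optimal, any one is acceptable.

init: all messages = 𝟙 over 3 values
r1 m[φ0→C] = [3, 1, 0]
r1 m[φ0→N] = [1, 0, 3]
r1 m[φ1→C] = [4, 1, 1]
r1 m[φ1→G] = [6, 1, 1]
r1 m[φ2→C] = [0, 4, 0]
r1 m[φ2→R] = [0, 4, 0]
r1 m[φ3→C] = [4, 1, 3]
r1 m[φ3→L] = [1, 2, 3]
r1 m[φ4→N] = [3, 8, 5]
r1 m[φ5→R] = [2, 9, 2]
r1 m[φ6→C] = [4, 8, 7]
r1 m[C→φ0] = [0, 0, 0]
r1 m[C→φ1] = [0, 0, 0]
r1 m[C→φ2] = [0, 0, 0]
r1 m[C→φ3] = [0, 0, 0]
r1 m[C→φ6] = [0, 0, 0]
r1 m[R→φ2] = [0, 0, 0]
r1 m[R→φ5] = [0, 0, 0]
r1 m[L→φ3] = [0, 0, 0]
r1 m[N→φ0] = [0, 0, 0]
r1 m[N→φ4] = [0, 0, 0]
r1 m[G→φ1] = [0, 0, 0]
r2 m[φ0→C] = [3, 1, 0]
r2 m[φ0→N] = [1, 0, 3]
r2 m[φ1→C] = [4, 1, 1]
r2 m[φ1→G] = [6, 1, 1]
r2 m[φ2→C] = [0, 4, 0]
r2 m[φ2→R] = [0, 4, 0]
r2 m[φ3→C] = [4, 1, 3]
r2 m[φ3→L] = [1, 2, 3]
r2 m[φ4→N] = [3, 8, 5]
r2 m[φ5→R] = [2, 9, 2]
r2 m[φ6→C] = [4, 8, 7]
r2 m[C→φ0] = [12, 14, 11]
r2 m[C→φ1] = [11, 14, 10]
r2 m[C→φ2] = [15, 11, 11]
r2 m[C→φ3] = [11, 14, 8]
r2 m[C→φ6] = [11, 7, 4]
r2 m[R→φ2] = [2, 9, 2]
r2 m[R→φ5] = [0, 4, 0]
r2 m[L→φ3] = [0, 0, 0]
r2 m[N→φ0] = [3, 8, 5]
r2 m[N→φ4] = [1, 0, 3]
r2 m[G→φ1] = [0, 0, 0]
r3 m[φ0→C] = [6, 4, 6]
r3 m[φ0→N] = [14, 11, 14]
r3 m[φ1→C] = [4, 1, 1]
r3 m[φ1→G] = [16, 11, 14]
r3 m[φ2→C] = [2, 6, 2]
r3 m[φ2→R] = [11, 15, 13]
r3 m[φ3→C] = [4, 1, 3]
r3 m[φ3→L] = [15, 11, 16]
r3 m[φ4→N] = [3, 8, 5]
r3 m[φ5→R] = [2, 9, 2]
r3 m[φ6→C] = [4, 8, 7]
r3 m[C→φ0] = [12, 14, 11]
r3 m[C→φ1] = [11, 14, 10]
r3 m[C→φ2] = [15, 11, 11]
r3 m[C→φ3] = [11, 14, 8]
r3 m[C→φ6] = [11, 7, 4]
r3 m[R→φ2] = [2, 9, 2]
r3 m[R→φ5] = [0, 4, 0]
r3 m[L→φ3] = [0, 0, 0]
r3 m[N→φ0] = [3, 8, 5]
r3 m[N→φ4] = [1, 0, 3]
r3 m[G→φ1] = [0, 0, 0]
r4 m[φ0→C] = [6, 4, 6]
r4 m[φ0→N] = [14, 11, 14]
r4 m[φ1→C] = [4, 1, 1]
r4 m[φ1→G] = [16, 11, 14]
r4 m[φ2→C] = [2, 6, 2]
r4 m[φ2→R] = [11, 15, 13]
r4 m[φ3→C] = [4, 1, 3]
r4 m[φ3→L] = [15, 11, 16]
r4 m[φ4→N] = [3, 8, 5]
r4 m[φ5→R] = [2, 9, 2]
r4 m[φ6→C] = [4, 8, 7]
r4 m[C→φ0] = [14, 16, 13]
r4 m[C→φ1] = [16, 19, 18]
r4 m[C→φ2] = [18, 14, 17]
r4 m[C→φ3] = [16, 19, 16]
r4 m[C→φ6] = [16, 12, 12]
r4 m[R→φ2] = [2, 9, 2]
r4 m[R→φ5] = [11, 15, 13]
r4 m[L→φ3] = [0, 0, 0]
r4 m[N→φ0] = [3, 8, 5]
r4 m[N→φ4] = [14, 11, 14]
r4 m[G→φ1] = [0, 0, 0]
r5 m[φ0→C] = [6, 4, 6]
r5 m[φ0→N] = [16, 13, 16]
r5 m[φ1→C] = [4, 1, 1]
r5 m[φ1→G] = [24, 19, 20]
r5 m[φ2→C] = [2, 6, 2]
r5 m[φ2→R] = [17, 21, 18]
r5 m[φ3→C] = [4, 1, 3]
r5 m[φ3→L] = [20, 19, 22]
r5 m[φ4→N] = [3, 8, 5]
r5 m[φ5→R] = [2, 9, 2]
r5 m[φ6→C] = [4, 8, 7]
r5 m[C→φ0] = [14, 16, 13]
r5 m[C→φ1] = [16, 19, 18]
r5 m[C→φ2] = [18, 14, 17]
r5 m[C→φ3] = [16, 19, 16]
r5 m[C→φ6] = [16, 12, 12]
r5 m[R→φ2] = [2, 9, 2]
r5 m[R→φ5] = [11, 15, 13]
r5 m[L→φ3] = [0, 0, 0]
r5 m[N→φ0] = [3, 8, 5]
r5 m[N→φ4] = [14, 11, 14]
r5 m[G→φ1] = [0, 0, 0]
r6 m[φ0→C] = [6, 4, 6]
r6 m[φ0→N] = [16, 13, 16]
r6 m[φ1→C] = [4, 1, 1]
r6 m[φ1→G] = [24, 19, 20]
r6 m[φ2→C] = [2, 6, 2]
r6 m[φ2→R] = [17, 21, 18]
r6 m[φ3→C] = [4, 1, 3]
r6 m[φ3→L] = [20, 19, 22]
r6 m[φ4→N] = [3, 8, 5]
r6 m[φ5→R] = [2, 9, 2]
r6 m[φ6→C] = [4, 8, 7]
r6 m[C→φ0] = [14, 16, 13]
r6 m[C→φ1] = [16, 19, 18]
r6 m[C→φ2] = [18, 14, 17]
r6 m[C→φ3] = [16, 19, 16]
r6 m[C→φ6] = [16, 12, 12]
r6 m[R→φ2] = [2, 9, 2]
r6 m[R→φ5] = [17, 21, 18]
r6 m[L→φ3] = [0, 0, 0]
r6 m[N→φ0] = [3, 8, 5]
r6 m[N→φ4] = [16, 13, 16]
r6 m[G→φ1] = [0, 0, 0]
r7 m[φ0→C] = [6, 4, 6]
r7 m[φ0→N] = [16, 13, 16]
r7 m[φ1→C] = [4, 1, 1]
r7 m[φ1→G] = [24, 19, 20]
r7 m[φ2→C] = [2, 6, 2]
r7 m[φ2→R] = [17, 21, 18]
r7 m[φ3→C] = [4, 1, 3]
r7 m[φ3→L] = [20, 19, 22]
r7 m[φ4→N] = [3, 8, 5]
r7 m[φ5→R] = [2, 9, 2]
r7 m[φ6→C] = [4, 8, 7]
r7 m[C→φ0] = [14, 16, 13]
r7 m[C→φ1] = [16, 19, 18]
r7 m[C→φ2] = [18, 14, 17]
r7 m[C→φ3] = [16, 19, 16]
r7 m[C→φ6] = [16, 12, 12]
r7 m[R→φ2] = [2, 9, 2]
r7 m[R→φ5] = [17, 21, 18]
r7 m[L→φ3] = [0, 0, 0]
r7 m[N→φ0] = [3, 8, 5]
r7 m[N→φ4] = [16, 13, 16]
r7 m[G→φ1] = [0, 0, 0]
fixed point reached at round 7
traceback from C: (C=2, R=0, L=1, N=0, G=1), score=19

assignment: (C=2, R=0, L=1, N=0, G=1); score = 19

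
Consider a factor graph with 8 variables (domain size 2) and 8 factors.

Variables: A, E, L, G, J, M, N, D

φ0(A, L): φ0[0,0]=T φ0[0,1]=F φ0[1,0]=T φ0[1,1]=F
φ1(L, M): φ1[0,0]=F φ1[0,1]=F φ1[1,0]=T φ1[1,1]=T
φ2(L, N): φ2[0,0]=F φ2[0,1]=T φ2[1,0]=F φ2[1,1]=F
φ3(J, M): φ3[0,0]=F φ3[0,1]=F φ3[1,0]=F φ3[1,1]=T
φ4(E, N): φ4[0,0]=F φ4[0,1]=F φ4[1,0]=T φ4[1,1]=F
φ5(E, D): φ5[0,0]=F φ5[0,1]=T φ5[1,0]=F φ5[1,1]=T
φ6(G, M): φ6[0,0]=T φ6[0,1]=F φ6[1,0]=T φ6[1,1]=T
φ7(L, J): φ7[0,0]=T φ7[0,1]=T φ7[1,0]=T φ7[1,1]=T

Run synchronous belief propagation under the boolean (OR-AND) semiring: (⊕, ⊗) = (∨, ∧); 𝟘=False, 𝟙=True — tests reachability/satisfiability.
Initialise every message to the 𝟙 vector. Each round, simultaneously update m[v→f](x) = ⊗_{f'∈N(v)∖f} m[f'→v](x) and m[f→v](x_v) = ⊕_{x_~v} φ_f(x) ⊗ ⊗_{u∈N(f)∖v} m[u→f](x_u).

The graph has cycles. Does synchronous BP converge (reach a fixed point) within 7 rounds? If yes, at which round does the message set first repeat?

init: all messages = 𝟙 over 2 values
r1 m[φ0→A] = [T, T]
r1 m[φ0→L] = [T, F]
r1 m[φ1→L] = [F, T]
r1 m[φ1→M] = [T, T]
r1 m[φ2→L] = [T, F]
r1 m[φ2→N] = [F, T]
r1 m[φ3→J] = [F, T]
r1 m[φ3→M] = [F, T]
r1 m[φ4→E] = [F, T]
r1 m[φ4→N] = [T, F]
r1 m[φ5→E] = [T, T]
r1 m[φ5→D] = [F, T]
r1 m[φ6→G] = [T, T]
r1 m[φ6→M] = [T, T]
r1 m[φ7→L] = [T, T]
r1 m[φ7→J] = [T, T]
r1 m[A→φ0] = [T, T]
r1 m[E→φ4] = [T, T]
r1 m[E→φ5] = [T, T]
r1 m[L→φ0] = [T, T]
r1 m[L→φ1] = [T, T]
r1 m[L→φ2] = [T, T]
r1 m[L→φ7] = [T, T]
r1 m[G→φ6] = [T, T]
r1 m[J→φ3] = [T, T]
r1 m[J→φ7] = [T, T]
r1 m[M→φ1] = [T, T]
r1 m[M→φ3] = [T, T]
r1 m[M→φ6] = [T, T]
r1 m[N→φ2] = [T, T]
r1 m[N→φ4] = [T, T]
r1 m[D→φ5] = [T, T]
r2 m[φ0→A] = [T, T]
r2 m[φ0→L] = [T, F]
r2 m[φ1→L] = [F, T]
r2 m[φ1→M] = [T, T]
r2 m[φ2→L] = [T, F]
r2 m[φ2→N] = [F, T]
r2 m[φ3→J] = [F, T]
r2 m[φ3→M] = [F, T]
r2 m[φ4→E] = [F, T]
r2 m[φ4→N] = [T, F]
r2 m[φ5→E] = [T, T]
r2 m[φ5→D] = [F, T]
r2 m[φ6→G] = [T, T]
r2 m[φ6→M] = [T, T]
r2 m[φ7→L] = [T, T]
r2 m[φ7→J] = [T, T]
r2 m[A→φ0] = [T, T]
r2 m[E→φ4] = [T, T]
r2 m[E→φ5] = [F, T]
r2 m[L→φ0] = [F, F]
r2 m[L→φ1] = [T, F]
r2 m[L→φ2] = [F, F]
r2 m[L→φ7] = [F, F]
r2 m[G→φ6] = [T, T]
r2 m[J→φ3] = [T, T]
r2 m[J→φ7] = [F, T]
r2 m[M→φ1] = [F, T]
r2 m[M→φ3] = [T, T]
r2 m[M→φ6] = [F, T]
r2 m[N→φ2] = [T, F]
r2 m[N→φ4] = [F, T]
r2 m[D→φ5] = [T, T]
r3 m[φ0→A] = [F, F]
r3 m[φ0→L] = [T, F]
r3 m[φ1→L] = [F, T]
r3 m[φ1→M] = [F, F]
r3 m[φ2→L] = [F, F]
r3 m[φ2→N] = [F, F]
r3 m[φ3→J] = [F, T]
r3 m[φ3→M] = [F, T]
r3 m[φ4→E] = [F, F]
r3 m[φ4→N] = [T, F]
r3 m[φ5→E] = [T, T]
r3 m[φ5→D] = [F, T]
r3 m[φ6→G] = [F, T]
r3 m[φ6→M] = [T, T]
r3 m[φ7→L] = [T, T]
r3 m[φ7→J] = [F, F]
r3 m[A→φ0] = [T, T]
r3 m[E→φ4] = [T, T]
r3 m[E→φ5] = [F, T]
r3 m[L→φ0] = [F, F]
r3 m[L→φ1] = [T, F]
r3 m[L→φ2] = [F, F]
r3 m[L→φ7] = [F, F]
r3 m[G→φ6] = [T, T]
r3 m[J→φ3] = [T, T]
r3 m[J→φ7] = [F, T]
r3 m[M→φ1] = [F, T]
r3 m[M→φ3] = [T, T]
r3 m[M→φ6] = [F, T]
r3 m[N→φ2] = [T, F]
r3 m[N→φ4] = [F, T]
r3 m[D→φ5] = [T, T]
r4 m[φ0→A] = [F, F]
r4 m[φ0→L] = [T, F]
r4 m[φ1→L] = [F, T]
r4 m[φ1→M] = [F, F]
r4 m[φ2→L] = [F, F]
r4 m[φ2→N] = [F, F]
r4 m[φ3→J] = [F, T]
r4 m[φ3→M] = [F, T]
r4 m[φ4→E] = [F, F]
r4 m[φ4→N] = [T, F]
r4 m[φ5→E] = [T, T]
r4 m[φ5→D] = [F, T]
r4 m[φ6→G] = [F, T]
r4 m[φ6→M] = [T, T]
r4 m[φ7→L] = [T, T]
r4 m[φ7→J] = [F, F]
r4 m[A→φ0] = [T, T]
r4 m[E→φ4] = [T, T]
r4 m[E→φ5] = [F, F]
r4 m[L→φ0] = [F, F]
r4 m[L→φ1] = [F, F]
r4 m[L→φ2] = [F, F]
r4 m[L→φ7] = [F, F]
r4 m[G→φ6] = [T, T]
r4 m[J→φ3] = [F, F]
r4 m[J→φ7] = [F, T]
r4 m[M→φ1] = [F, T]
r4 m[M→φ3] = [F, F]
r4 m[M→φ6] = [F, F]
r4 m[N→φ2] = [T, F]
r4 m[N→φ4] = [F, F]
r4 m[D→φ5] = [T, T]
r5 m[φ0→A] = [F, F]
r5 m[φ0→L] = [T, F]
r5 m[φ1→L] = [F, T]
r5 m[φ1→M] = [F, F]
r5 m[φ2→L] = [F, F]
r5 m[φ2→N] = [F, F]
r5 m[φ3→J] = [F, F]
r5 m[φ3→M] = [F, F]
r5 m[φ4→E] = [F, F]
r5 m[φ4→N] = [T, F]
r5 m[φ5→E] = [T, T]
r5 m[φ5→D] = [F, F]
r5 m[φ6→G] = [F, F]
r5 m[φ6→M] = [T, T]
r5 m[φ7→L] = [T, T]
r5 m[φ7→J] = [F, F]
r5 m[A→φ0] = [T, T]
r5 m[E→φ4] = [T, T]
r5 m[E→φ5] = [F, F]
r5 m[L→φ0] = [F, F]
r5 m[L→φ1] = [F, F]
r5 m[L→φ2] = [F, F]
r5 m[L→φ7] = [F, F]
r5 m[G→φ6] = [T, T]
r5 m[J→φ3] = [F, F]
r5 m[J→φ7] = [F, T]
r5 m[M→φ1] = [F, T]
r5 m[M→φ3] = [F, F]
r5 m[M→φ6] = [F, F]
r5 m[N→φ2] = [T, F]
r5 m[N→φ4] = [F, F]
r5 m[D→φ5] = [T, T]
r6 m[φ0→A] = [F, F]
r6 m[φ0→L] = [T, F]
r6 m[φ1→L] = [F, T]
r6 m[φ1→M] = [F, F]
r6 m[φ2→L] = [F, F]
r6 m[φ2→N] = [F, F]
r6 m[φ3→J] = [F, F]
r6 m[φ3→M] = [F, F]
r6 m[φ4→E] = [F, F]
r6 m[φ4→N] = [T, F]
r6 m[φ5→E] = [T, T]
r6 m[φ5→D] = [F, F]
r6 m[φ6→G] = [F, F]
r6 m[φ6→M] = [T, T]
r6 m[φ7→L] = [T, T]
r6 m[φ7→J] = [F, F]
r6 m[A→φ0] = [T, T]
r6 m[E→φ4] = [T, T]
r6 m[E→φ5] = [F, F]
r6 m[L→φ0] = [F, F]
r6 m[L→φ1] = [F, F]
r6 m[L→φ2] = [F, F]
r6 m[L→φ7] = [F, F]
r6 m[G→φ6] = [T, T]
r6 m[J→φ3] = [F, F]
r6 m[J→φ7] = [F, F]
r6 m[M→φ1] = [F, F]
r6 m[M→φ3] = [F, F]
r6 m[M→φ6] = [F, F]
r6 m[N→φ2] = [T, F]
r6 m[N→φ4] = [F, F]
r6 m[D→φ5] = [T, T]
r7 m[φ0→A] = [F, F]
r7 m[φ0→L] = [T, F]
r7 m[φ1→L] = [F, F]
r7 m[φ1→M] = [F, F]
r7 m[φ2→L] = [F, F]
r7 m[φ2→N] = [F, F]
r7 m[φ3→J] = [F, F]
r7 m[φ3→M] = [F, F]
r7 m[φ4→E] = [F, F]
r7 m[φ4→N] = [T, F]
r7 m[φ5→E] = [T, T]
r7 m[φ5→D] = [F, F]
r7 m[φ6→G] = [F, F]
r7 m[φ6→M] = [T, T]
r7 m[φ7→L] = [F, F]
r7 m[φ7→J] = [F, F]
r7 m[A→φ0] = [T, T]
r7 m[E→φ4] = [T, T]
r7 m[E→φ5] = [F, F]
r7 m[L→φ0] = [F, F]
r7 m[L→φ1] = [F, F]
r7 m[L→φ2] = [F, F]
r7 m[L→φ7] = [F, F]
r7 m[G→φ6] = [T, T]
r7 m[J→φ3] = [F, F]
r7 m[J→φ7] = [F, F]
r7 m[M→φ1] = [F, F]
r7 m[M→φ3] = [F, F]
r7 m[M→φ6] = [F, F]
r7 m[N→φ2] = [T, F]
r7 m[N→φ4] = [F, F]
r7 m[D→φ5] = [T, T]
no fixed point within 7 rounds

NOT CONVERGED within 7 rounds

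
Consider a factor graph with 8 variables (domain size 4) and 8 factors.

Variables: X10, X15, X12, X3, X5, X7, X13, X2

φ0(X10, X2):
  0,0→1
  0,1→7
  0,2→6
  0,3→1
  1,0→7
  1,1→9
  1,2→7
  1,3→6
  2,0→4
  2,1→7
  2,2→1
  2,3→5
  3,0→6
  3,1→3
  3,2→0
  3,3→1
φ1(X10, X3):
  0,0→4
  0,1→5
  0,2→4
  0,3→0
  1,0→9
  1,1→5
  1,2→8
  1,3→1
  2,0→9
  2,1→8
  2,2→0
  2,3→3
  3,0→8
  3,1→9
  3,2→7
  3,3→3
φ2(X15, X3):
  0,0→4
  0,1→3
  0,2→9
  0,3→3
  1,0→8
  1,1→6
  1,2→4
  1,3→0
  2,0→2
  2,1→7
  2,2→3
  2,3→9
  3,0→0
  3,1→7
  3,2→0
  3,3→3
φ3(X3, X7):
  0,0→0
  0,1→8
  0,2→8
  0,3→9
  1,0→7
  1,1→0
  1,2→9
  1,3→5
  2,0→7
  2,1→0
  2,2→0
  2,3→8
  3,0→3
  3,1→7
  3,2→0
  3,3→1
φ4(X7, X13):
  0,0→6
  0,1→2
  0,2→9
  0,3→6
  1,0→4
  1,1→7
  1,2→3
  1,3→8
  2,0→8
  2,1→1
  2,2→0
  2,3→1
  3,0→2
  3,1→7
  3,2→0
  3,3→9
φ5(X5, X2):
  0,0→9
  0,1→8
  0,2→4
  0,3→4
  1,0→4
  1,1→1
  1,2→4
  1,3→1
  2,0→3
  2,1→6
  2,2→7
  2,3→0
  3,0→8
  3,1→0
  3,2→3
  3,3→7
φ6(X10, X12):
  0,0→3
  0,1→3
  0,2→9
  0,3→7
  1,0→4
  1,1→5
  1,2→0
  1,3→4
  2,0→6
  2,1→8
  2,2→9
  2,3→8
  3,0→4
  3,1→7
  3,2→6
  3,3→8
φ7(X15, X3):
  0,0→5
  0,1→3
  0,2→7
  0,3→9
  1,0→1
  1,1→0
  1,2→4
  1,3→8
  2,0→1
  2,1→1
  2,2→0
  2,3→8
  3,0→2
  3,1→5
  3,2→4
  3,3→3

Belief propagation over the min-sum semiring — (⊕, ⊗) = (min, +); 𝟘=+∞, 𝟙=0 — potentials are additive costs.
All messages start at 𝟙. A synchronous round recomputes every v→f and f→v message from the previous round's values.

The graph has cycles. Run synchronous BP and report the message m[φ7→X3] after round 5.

message @ round 5 = [2, 3, 3, 3]

init: all messages = 𝟙 over 4 values
r1 m[φ0→X10] = [1, 6, 1, 0]
r1 m[φ0→X2] = [1, 3, 0, 1]
r1 m[φ1→X10] = [0, 1, 0, 3]
r1 m[φ1→X3] = [4, 5, 0, 0]
r1 m[φ2→X15] = [3, 0, 2, 0]
r1 m[φ2→X3] = [0, 3, 0, 0]
r1 m[φ3→X3] = [0, 0, 0, 0]
r1 m[φ3→X7] = [0, 0, 0, 1]
r1 m[φ4→X7] = [2, 3, 0, 0]
r1 m[φ4→X13] = [2, 1, 0, 1]
r1 m[φ5→X5] = [4, 1, 0, 0]
r1 m[φ5→X2] = [3, 0, 3, 0]
r1 m[φ6→X10] = [3, 0, 6, 4]
r1 m[φ6→X12] = [3, 3, 0, 4]
r1 m[φ7→X15] = [3, 0, 0, 2]
r1 m[φ7→X3] = [1, 0, 0, 3]
r1 m[X10→φ0] = [0, 0, 0, 0]
r1 m[X10→φ1] = [0, 0, 0, 0]
r1 m[X10→φ6] = [0, 0, 0, 0]
r1 m[X15→φ2] = [0, 0, 0, 0]
r1 m[X15→φ7] = [0, 0, 0, 0]
r1 m[X12→φ6] = [0, 0, 0, 0]
r1 m[X3→φ1] = [0, 0, 0, 0]
r1 m[X3→φ2] = [0, 0, 0, 0]
r1 m[X3→φ3] = [0, 0, 0, 0]
r1 m[X3→φ7] = [0, 0, 0, 0]
r1 m[X5→φ5] = [0, 0, 0, 0]
r1 m[X7→φ3] = [0, 0, 0, 0]
r1 m[X7→φ4] = [0, 0, 0, 0]
r1 m[X13→φ4] = [0, 0, 0, 0]
r1 m[X2→φ0] = [0, 0, 0, 0]
r1 m[X2→φ5] = [0, 0, 0, 0]
r2 m[φ0→X10] = [1, 6, 1, 0]
r2 m[φ0→X2] = [1, 3, 0, 1]
r2 m[φ1→X10] = [0, 1, 0, 3]
r2 m[φ1→X3] = [4, 5, 0, 0]
r2 m[φ2→X15] = [3, 0, 2, 0]
r2 m[φ2→X3] = [0, 3, 0, 0]
r2 m[φ3→X3] = [0, 0, 0, 0]
r2 m[φ3→X7] = [0, 0, 0, 1]
r2 m[φ4→X7] = [2, 3, 0, 0]
r2 m[φ4→X13] = [2, 1, 0, 1]
r2 m[φ5→X5] = [4, 1, 0, 0]
r2 m[φ5→X2] = [3, 0, 3, 0]
r2 m[φ6→X10] = [3, 0, 6, 4]
r2 m[φ6→X12] = [3, 3, 0, 4]
r2 m[φ7→X15] = [3, 0, 0, 2]
r2 m[φ7→X3] = [1, 0, 0, 3]
r2 m[X10→φ0] = [3, 1, 6, 7]
r2 m[X10→φ1] = [4, 6, 7, 4]
r2 m[X10→φ6] = [1, 7, 1, 3]
r2 m[X15→φ2] = [3, 0, 0, 2]
r2 m[X15→φ7] = [3, 0, 2, 0]
r2 m[X12→φ6] = [0, 0, 0, 0]
r2 m[X3→φ1] = [1, 3, 0, 3]
r2 m[X3→φ2] = [5, 5, 0, 3]
r2 m[X3→φ3] = [5, 8, 0, 3]
r2 m[X3→φ7] = [4, 8, 0, 0]
r2 m[X5→φ5] = [0, 0, 0, 0]
r2 m[X7→φ3] = [2, 3, 0, 0]
r2 m[X7→φ4] = [0, 0, 0, 1]
r2 m[X13→φ4] = [0, 0, 0, 0]
r2 m[X2→φ0] = [3, 0, 3, 0]
r2 m[X2→φ5] = [1, 3, 0, 1]
r3 m[φ0→X10] = [1, 6, 4, 1]
r3 m[φ0→X2] = [4, 10, 7, 4]
r3 m[φ1→X10] = [3, 4, 0, 6]
r3 m[φ1→X3] = [8, 9, 7, 4]
r3 m[φ2→X15] = [6, 3, 3, 0]
r3 m[φ2→X3] = [2, 6, 2, 0]
r3 m[φ3→X3] = [2, 3, 0, 0]
r3 m[φ3→X7] = [5, 0, 0, 4]
r3 m[φ4→X7] = [2, 3, 0, 0]
r3 m[φ4→X13] = [3, 1, 0, 1]
r3 m[φ5→X5] = [4, 2, 1, 3]
r3 m[φ5→X2] = [3, 0, 3, 0]
r3 m[φ6→X10] = [3, 0, 6, 4]
r3 m[φ6→X12] = [4, 4, 7, 8]
r3 m[φ7→X15] = [7, 4, 0, 3]
r3 m[φ7→X3] = [1, 0, 2, 3]
r3 m[X10→φ0] = [3, 1, 6, 7]
r3 m[X10→φ1] = [4, 6, 7, 4]
r3 m[X10→φ6] = [1, 7, 1, 3]
r3 m[X15→φ2] = [3, 0, 0, 2]
r3 m[X15→φ7] = [3, 0, 2, 0]
r3 m[X12→φ6] = [0, 0, 0, 0]
r3 m[X3→φ1] = [1, 3, 0, 3]
r3 m[X3→φ2] = [5, 5, 0, 3]
r3 m[X3→φ3] = [5, 8, 0, 3]
r3 m[X3→φ7] = [4, 8, 0, 0]
r3 m[X5→φ5] = [0, 0, 0, 0]
r3 m[X7→φ3] = [2, 3, 0, 0]
r3 m[X7→φ4] = [0, 0, 0, 1]
r3 m[X13→φ4] = [0, 0, 0, 0]
r3 m[X2→φ0] = [3, 0, 3, 0]
r3 m[X2→φ5] = [1, 3, 0, 1]
r4 m[φ0→X10] = [1, 6, 4, 1]
r4 m[φ0→X2] = [4, 10, 7, 4]
r4 m[φ1→X10] = [3, 4, 0, 6]
r4 m[φ1→X3] = [8, 9, 7, 4]
r4 m[φ2→X15] = [6, 3, 3, 0]
r4 m[φ2→X3] = [2, 6, 2, 0]
r4 m[φ3→X3] = [2, 3, 0, 0]
r4 m[φ3→X7] = [5, 0, 0, 4]
r4 m[φ4→X7] = [2, 3, 0, 0]
r4 m[φ4→X13] = [3, 1, 0, 1]
r4 m[φ5→X5] = [4, 2, 1, 3]
r4 m[φ5→X2] = [3, 0, 3, 0]
r4 m[φ6→X10] = [3, 0, 6, 4]
r4 m[φ6→X12] = [4, 4, 7, 8]
r4 m[φ7→X15] = [7, 4, 0, 3]
r4 m[φ7→X3] = [1, 0, 2, 3]
r4 m[X10→φ0] = [6, 4, 6, 10]
r4 m[X10→φ1] = [4, 6, 10, 5]
r4 m[X10→φ6] = [4, 10, 4, 7]
r4 m[X15→φ2] = [7, 4, 0, 3]
r4 m[X15→φ7] = [6, 3, 3, 0]
r4 m[X12→φ6] = [0, 0, 0, 0]
r4 m[X3→φ1] = [5, 9, 4, 3]
r4 m[X3→φ2] = [11, 12, 9, 7]
r4 m[X3→φ3] = [11, 15, 11, 7]
r4 m[X3→φ7] = [12, 18, 9, 4]
r4 m[X5→φ5] = [0, 0, 0, 0]
r4 m[X7→φ3] = [2, 3, 0, 0]
r4 m[X7→φ4] = [5, 0, 0, 4]
r4 m[X13→φ4] = [0, 0, 0, 0]
r4 m[X2→φ0] = [3, 0, 3, 0]
r4 m[X2→φ5] = [4, 10, 7, 4]
r5 m[φ0→X10] = [1, 6, 4, 1]
r5 m[φ0→X2] = [7, 13, 7, 7]
r5 m[φ1→X10] = [3, 4, 4, 6]
r5 m[φ1→X3] = [8, 9, 8, 4]
r5 m[φ2→X15] = [10, 7, 12, 9]
r5 m[φ2→X3] = [2, 7, 3, 4]
r5 m[φ3→X3] = [2, 3, 0, 0]
r5 m[φ3→X7] = [10, 11, 7, 8]
r5 m[φ4→X7] = [2, 3, 0, 0]
r5 m[φ4→X13] = [4, 1, 0, 1]
r5 m[φ5→X5] = [8, 5, 4, 10]
r5 m[φ5→X2] = [3, 0, 3, 0]
r5 m[φ6→X10] = [3, 0, 6, 4]
r5 m[φ6→X12] = [7, 7, 10, 11]
r5 m[φ7→X15] = [13, 12, 9, 7]
r5 m[φ7→X3] = [2, 3, 3, 3]
r5 m[X10→φ0] = [6, 4, 6, 10]
r5 m[X10→φ1] = [4, 6, 10, 5]
r5 m[X10→φ6] = [4, 10, 4, 7]
r5 m[X15→φ2] = [7, 4, 0, 3]
r5 m[X15→φ7] = [6, 3, 3, 0]
r5 m[X12→φ6] = [0, 0, 0, 0]
r5 m[X3→φ1] = [5, 9, 4, 3]
r5 m[X3→φ2] = [11, 12, 9, 7]
r5 m[X3→φ3] = [11, 15, 11, 7]
r5 m[X3→φ7] = [12, 18, 9, 4]
r5 m[X5→φ5] = [0, 0, 0, 0]
r5 m[X7→φ3] = [2, 3, 0, 0]
r5 m[X7→φ4] = [5, 0, 0, 4]
r5 m[X13→φ4] = [0, 0, 0, 0]
r5 m[X2→φ0] = [3, 0, 3, 0]
r5 m[X2→φ5] = [4, 10, 7, 4]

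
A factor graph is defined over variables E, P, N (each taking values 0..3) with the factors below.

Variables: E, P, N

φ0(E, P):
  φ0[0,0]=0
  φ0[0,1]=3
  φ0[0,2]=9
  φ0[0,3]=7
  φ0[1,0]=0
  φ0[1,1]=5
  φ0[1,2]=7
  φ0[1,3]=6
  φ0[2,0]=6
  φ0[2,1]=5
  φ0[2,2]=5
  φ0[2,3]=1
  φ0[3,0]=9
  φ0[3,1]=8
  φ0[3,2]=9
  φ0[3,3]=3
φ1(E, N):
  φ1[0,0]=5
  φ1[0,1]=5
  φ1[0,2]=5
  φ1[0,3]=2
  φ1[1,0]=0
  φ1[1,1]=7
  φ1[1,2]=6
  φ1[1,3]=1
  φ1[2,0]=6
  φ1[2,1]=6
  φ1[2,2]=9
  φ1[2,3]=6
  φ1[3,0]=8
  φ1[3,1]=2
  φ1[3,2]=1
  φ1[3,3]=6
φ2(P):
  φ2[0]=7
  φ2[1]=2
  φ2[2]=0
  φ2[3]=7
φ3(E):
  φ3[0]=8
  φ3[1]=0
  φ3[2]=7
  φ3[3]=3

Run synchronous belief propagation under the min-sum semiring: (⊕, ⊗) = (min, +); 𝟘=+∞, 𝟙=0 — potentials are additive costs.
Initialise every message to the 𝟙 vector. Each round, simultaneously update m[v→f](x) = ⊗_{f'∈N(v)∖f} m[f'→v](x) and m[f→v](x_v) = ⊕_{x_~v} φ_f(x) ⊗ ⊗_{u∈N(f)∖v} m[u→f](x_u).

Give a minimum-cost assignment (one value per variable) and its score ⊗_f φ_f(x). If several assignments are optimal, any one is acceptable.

init: all messages = 𝟙 over 4 values
r1 m[φ0→E] = [0, 0, 1, 3]
r1 m[φ0→P] = [0, 3, 5, 1]
r1 m[φ1→E] = [2, 0, 6, 1]
r1 m[φ1→N] = [0, 2, 1, 1]
r1 m[φ2→P] = [7, 2, 0, 7]
r1 m[φ3→E] = [8, 0, 7, 3]
r1 m[E→φ0] = [0, 0, 0, 0]
r1 m[E→φ1] = [0, 0, 0, 0]
r1 m[E→φ3] = [0, 0, 0, 0]
r1 m[P→φ0] = [0, 0, 0, 0]
r1 m[P→φ2] = [0, 0, 0, 0]
r1 m[N→φ1] = [0, 0, 0, 0]
r2 m[φ0→E] = [0, 0, 1, 3]
r2 m[φ0→P] = [0, 3, 5, 1]
r2 m[φ1→E] = [2, 0, 6, 1]
r2 m[φ1→N] = [0, 2, 1, 1]
r2 m[φ2→P] = [7, 2, 0, 7]
r2 m[φ3→E] = [8, 0, 7, 3]
r2 m[E→φ0] = [10, 0, 13, 4]
r2 m[E→φ1] = [8, 0, 8, 6]
r2 m[E→φ3] = [2, 0, 7, 4]
r2 m[P→φ0] = [7, 2, 0, 7]
r2 m[P→φ2] = [0, 3, 5, 1]
r2 m[N→φ1] = [0, 0, 0, 0]
r3 m[φ0→E] = [5, 7, 5, 9]
r3 m[φ0→P] = [0, 5, 7, 6]
r3 m[φ1→E] = [2, 0, 6, 1]
r3 m[φ1→N] = [0, 7, 6, 1]
r3 m[φ2→P] = [7, 2, 0, 7]
r3 m[φ3→E] = [8, 0, 7, 3]
r3 m[E→φ0] = [10, 0, 13, 4]
r3 m[E→φ1] = [8, 0, 8, 6]
r3 m[E→φ3] = [2, 0, 7, 4]
r3 m[P→φ0] = [7, 2, 0, 7]
r3 m[P→φ2] = [0, 3, 5, 1]
r3 m[N→φ1] = [0, 0, 0, 0]
r4 m[φ0→E] = [5, 7, 5, 9]
r4 m[φ0→P] = [0, 5, 7, 6]
r4 m[φ1→E] = [2, 0, 6, 1]
r4 m[φ1→N] = [0, 7, 6, 1]
r4 m[φ2→P] = [7, 2, 0, 7]
r4 m[φ3→E] = [8, 0, 7, 3]
r4 m[E→φ0] = [10, 0, 13, 4]
r4 m[E→φ1] = [13, 7, 12, 12]
r4 m[E→φ3] = [7, 7, 11, 10]
r4 m[P→φ0] = [7, 2, 0, 7]
r4 m[P→φ2] = [0, 5, 7, 6]
r4 m[N→φ1] = [0, 0, 0, 0]
r5 m[φ0→E] = [5, 7, 5, 9]
r5 m[φ0→P] = [0, 5, 7, 6]
r5 m[φ1→E] = [2, 0, 6, 1]
r5 m[φ1→N] = [7, 14, 13, 8]
r5 m[φ2→P] = [7, 2, 0, 7]
r5 m[φ3→E] = [8, 0, 7, 3]
r5 m[E→φ0] = [10, 0, 13, 4]
r5 m[E→φ1] = [13, 7, 12, 12]
r5 m[E→φ3] = [7, 7, 11, 10]
r5 m[P→φ0] = [7, 2, 0, 7]
r5 m[P→φ2] = [0, 5, 7, 6]
r5 m[N→φ1] = [0, 0, 0, 0]
r6 m[φ0→E] = [5, 7, 5, 9]
r6 m[φ0→P] = [0, 5, 7, 6]
r6 m[φ1→E] = [2, 0, 6, 1]
r6 m[φ1→N] = [7, 14, 13, 8]
r6 m[φ2→P] = [7, 2, 0, 7]
r6 m[φ3→E] = [8, 0, 7, 3]
r6 m[E→φ0] = [10, 0, 13, 4]
r6 m[E→φ1] = [13, 7, 12, 12]
r6 m[E→φ3] = [7, 7, 11, 10]
r6 m[P→φ0] = [7, 2, 0, 7]
r6 m[P→φ2] = [0, 5, 7, 6]
r6 m[N→φ1] = [0, 0, 0, 0]
fixed point reached at round 6
traceback from E: (E=1, P=0, N=0), score=7

assignment: (E=1, P=0, N=0); score = 7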